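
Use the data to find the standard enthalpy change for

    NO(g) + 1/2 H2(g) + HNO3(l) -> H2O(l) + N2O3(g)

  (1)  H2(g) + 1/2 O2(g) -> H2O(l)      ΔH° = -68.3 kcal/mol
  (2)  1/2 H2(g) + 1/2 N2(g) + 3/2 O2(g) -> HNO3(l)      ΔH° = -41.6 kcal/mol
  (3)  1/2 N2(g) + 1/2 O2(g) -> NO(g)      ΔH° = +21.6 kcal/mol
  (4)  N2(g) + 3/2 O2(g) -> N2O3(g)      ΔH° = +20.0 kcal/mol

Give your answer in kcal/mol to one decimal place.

ΔH° = -28.3 kcal/mol

(1) as written: -68.3 kcal/mol
(2) reversed: +41.6 kcal/mol
(3) reversed: -21.6 kcal/mol
(4) as written: +20.0 kcal/mol
Summing the manipulated equations, ΔH° = (-68.3) + (+41.6) + (-21.6) + (+20.0) = -28.3 kcal/mol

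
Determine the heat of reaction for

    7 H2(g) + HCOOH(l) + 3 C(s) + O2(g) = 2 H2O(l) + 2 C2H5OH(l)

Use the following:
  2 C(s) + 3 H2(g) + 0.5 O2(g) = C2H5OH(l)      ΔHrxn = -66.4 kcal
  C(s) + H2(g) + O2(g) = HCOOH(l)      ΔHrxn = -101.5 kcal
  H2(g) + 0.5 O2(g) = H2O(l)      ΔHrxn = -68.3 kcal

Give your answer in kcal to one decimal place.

ΔHrxn = -167.9 kcal

equation 1 × 2: (2)·(-66.4) = -132.8 kcal
equation 2 reversed: +101.5 kcal
equation 3 × 2: (2)·(-68.3) = -136.6 kcal
Summing the manipulated equations, ΔHrxn = (-132.8) + (+101.5) + (-136.6) = -167.9 kcal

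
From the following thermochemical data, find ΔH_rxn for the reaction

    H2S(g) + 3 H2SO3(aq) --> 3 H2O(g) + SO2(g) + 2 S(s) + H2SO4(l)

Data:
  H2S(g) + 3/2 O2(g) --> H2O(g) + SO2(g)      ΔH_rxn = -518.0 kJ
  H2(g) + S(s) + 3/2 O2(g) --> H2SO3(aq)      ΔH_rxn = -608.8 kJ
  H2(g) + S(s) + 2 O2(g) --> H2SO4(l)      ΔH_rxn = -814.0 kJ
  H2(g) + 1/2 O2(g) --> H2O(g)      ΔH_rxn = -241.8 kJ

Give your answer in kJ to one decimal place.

ΔH_rxn = 10.8 kJ

equation 1 as written (H2S(g) already on the reactant side): -518.0 kJ
equation 2 reversed and × 3 (reverse to put H2SO3(aq) on the reactant side; scale by 3 for the 3 H2SO3(aq)): (-3)·(-608.8) = +1826.4 kJ
equation 3 as written (H2SO4(l) already on the product side): -814.0 kJ
equation 4 × 2: (2)·(-241.8) = -483.6 kJ
By Hess's law, ΔH_rxn = (-518.0) + (+1826.4) + (-814.0) + (-483.6) = 10.8 kJ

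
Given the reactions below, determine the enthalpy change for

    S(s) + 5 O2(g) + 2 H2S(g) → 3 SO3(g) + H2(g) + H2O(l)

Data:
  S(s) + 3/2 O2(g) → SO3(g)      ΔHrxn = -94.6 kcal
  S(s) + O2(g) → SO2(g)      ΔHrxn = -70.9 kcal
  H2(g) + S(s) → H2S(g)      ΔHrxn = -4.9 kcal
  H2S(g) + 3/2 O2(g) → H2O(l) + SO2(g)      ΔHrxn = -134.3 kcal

ΔHrxn = -342.3 kcal

equation 1 × 3 (×3 to match 3 SO3(g) in the target): (3)·(-94.6) = -283.8 kcal
equation 2 reversed: +70.9 kcal
equation 3 reversed (reverse to put H2(g) on the product side): +4.9 kcal
equation 4 as written (H2O(l) already on the product side): -134.3 kcal
ΔHrxn = (3)·(-94.6) + (-1)·(-70.9) + (-1)·(-4.9) + (1)·(-134.3) = -342.3 kcal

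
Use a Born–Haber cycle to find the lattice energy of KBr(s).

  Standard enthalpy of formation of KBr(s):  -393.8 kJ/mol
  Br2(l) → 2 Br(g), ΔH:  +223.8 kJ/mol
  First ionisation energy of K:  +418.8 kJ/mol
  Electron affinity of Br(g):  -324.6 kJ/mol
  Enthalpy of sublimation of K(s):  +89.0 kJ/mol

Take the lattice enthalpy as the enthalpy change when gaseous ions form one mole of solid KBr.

U = -688.9 kJ/mol

ΔHf° = 1·ΔHsub + 1·(ΣIE) + 1/2·D(Br2) + 1·EA + U
-393.8 = 1·(+89.0) + 1·(+418.8) + 1/2·(+223.8) + 1·(-324.6) + U
U = -393.8 − (+295.1) = -688.9 kJ/mol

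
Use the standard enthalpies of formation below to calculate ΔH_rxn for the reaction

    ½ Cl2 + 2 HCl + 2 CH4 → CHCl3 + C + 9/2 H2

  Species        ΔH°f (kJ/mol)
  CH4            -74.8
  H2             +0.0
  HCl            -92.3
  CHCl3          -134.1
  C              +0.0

Products: 1·(-134.1) + 1·(+0.0) + 9/2·(+0.0) = -134.1
Reactants: 1/2·(+0.0) + 2·(-92.3) + 2·(-74.8) = -334.2
ΔH_rxn = (-134.1) − (-334.2) = 200.1 kJ/mol

ΔH_rxn = 200.1 kJ/mol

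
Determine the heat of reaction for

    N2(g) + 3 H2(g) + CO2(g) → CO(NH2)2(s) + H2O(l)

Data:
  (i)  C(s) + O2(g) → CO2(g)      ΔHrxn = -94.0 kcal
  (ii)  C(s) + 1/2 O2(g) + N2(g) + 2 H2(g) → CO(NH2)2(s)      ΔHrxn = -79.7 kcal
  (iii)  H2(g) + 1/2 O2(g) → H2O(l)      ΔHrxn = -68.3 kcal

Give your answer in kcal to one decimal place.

(i) reversed (reverse to put CO2(g) on the reactant side): +94.0 kcal
(ii) as written (CO(NH2)2(s) already on the product side): -79.7 kcal
(iii) as written (H2O(l) already on the product side): -68.3 kcal
By Hess's law, ΔHrxn = (+94.0) + (-79.7) + (-68.3) = -54.0 kcal

ΔHrxn = -54.0 kcal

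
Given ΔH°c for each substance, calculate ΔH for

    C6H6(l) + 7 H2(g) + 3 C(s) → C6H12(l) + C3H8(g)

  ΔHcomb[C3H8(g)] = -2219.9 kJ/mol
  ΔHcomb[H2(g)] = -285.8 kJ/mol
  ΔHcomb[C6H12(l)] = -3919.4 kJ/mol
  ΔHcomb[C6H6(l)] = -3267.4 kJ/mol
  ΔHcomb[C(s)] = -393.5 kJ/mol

With combustion enthalpies, reactants minus products:
= [1·(-3267.4) + 7·(-285.8) + 3·(-393.5)] − [1·(-3919.4) + 1·(-2219.9)]
= -309.2 kJ/mol

ΔH = -309.2 kJ/mol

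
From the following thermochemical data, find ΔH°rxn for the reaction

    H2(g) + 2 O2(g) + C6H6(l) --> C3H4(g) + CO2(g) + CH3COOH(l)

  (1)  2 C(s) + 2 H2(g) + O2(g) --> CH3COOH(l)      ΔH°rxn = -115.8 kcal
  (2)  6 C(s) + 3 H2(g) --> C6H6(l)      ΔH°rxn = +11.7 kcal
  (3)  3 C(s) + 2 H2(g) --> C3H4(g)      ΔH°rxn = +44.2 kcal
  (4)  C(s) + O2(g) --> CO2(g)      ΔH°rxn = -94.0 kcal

(1) as written (CH3COOH(l) already on the product side): -115.8 kcal
(2) reversed (C6H6(l) must end up as a reactant): -11.7 kcal
(3) as written (C3H4(g) already on the product side): +44.2 kcal
(4) as written (CO2(g) already on the product side): -94.0 kcal
ΔH°rxn = (1)·(-115.8) + (-1)·(+11.7) + (1)·(+44.2) + (1)·(-94.0) = -177.3 kcal

ΔH°rxn = -177.3 kcal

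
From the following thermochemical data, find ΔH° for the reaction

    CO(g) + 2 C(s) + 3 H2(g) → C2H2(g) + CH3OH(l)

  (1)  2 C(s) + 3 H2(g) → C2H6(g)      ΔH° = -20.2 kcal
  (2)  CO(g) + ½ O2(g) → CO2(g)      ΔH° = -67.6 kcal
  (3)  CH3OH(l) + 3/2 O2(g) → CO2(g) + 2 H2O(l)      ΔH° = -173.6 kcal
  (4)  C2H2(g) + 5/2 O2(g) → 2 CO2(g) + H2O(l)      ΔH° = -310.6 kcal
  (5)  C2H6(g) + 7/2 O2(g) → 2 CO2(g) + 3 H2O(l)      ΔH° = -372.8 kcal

(1) as written (C(s) already on the reactant side): -20.2 kcal
(2) as written (CO(g) already on the reactant side): -67.6 kcal
(3) reversed (CH3OH(l) must end up as a product): +173.6 kcal
(4) reversed (reverse to put C2H2(g) on the product side): +310.6 kcal
(5) as written: -372.8 kcal
By Hess's law, ΔH° = (1)·(-20.2) + (1)·(-67.6) + (-1)·(-173.6) + (-1)·(-310.6) + (1)·(-372.8) = 23.6 kcal

ΔH° = 23.6 kcal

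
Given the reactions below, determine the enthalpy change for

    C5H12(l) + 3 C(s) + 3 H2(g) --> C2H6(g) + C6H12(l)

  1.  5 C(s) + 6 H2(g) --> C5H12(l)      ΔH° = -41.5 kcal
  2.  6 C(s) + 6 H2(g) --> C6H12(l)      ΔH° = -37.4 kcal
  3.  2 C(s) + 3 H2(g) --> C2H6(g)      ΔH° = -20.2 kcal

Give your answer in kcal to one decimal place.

eq. 1 reversed: +41.5 kcal
eq. 2 as written: -37.4 kcal
eq. 3 as written: -20.2 kcal
ΔH° = (-1)·(-41.5) + (1)·(-37.4) + (1)·(-20.2) = -16.1 kcal

ΔH° = -16.1 kcal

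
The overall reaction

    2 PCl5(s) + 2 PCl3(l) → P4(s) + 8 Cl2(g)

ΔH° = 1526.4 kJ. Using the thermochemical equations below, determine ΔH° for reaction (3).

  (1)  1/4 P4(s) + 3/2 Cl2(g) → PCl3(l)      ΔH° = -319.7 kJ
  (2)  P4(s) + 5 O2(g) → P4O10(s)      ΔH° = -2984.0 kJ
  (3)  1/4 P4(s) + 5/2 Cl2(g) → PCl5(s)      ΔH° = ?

(1) reversed and × 2: (-2)·(-319.7) = +639.4 kJ
(2): not needed.
(3) reversed and × 2: contributes −2·x
+1526.4 = (+639.4) − 2·x
x = (+1526.4 − (+639.4)) / (-2) = -443.5 kJ

ΔH° = -443.5 kJ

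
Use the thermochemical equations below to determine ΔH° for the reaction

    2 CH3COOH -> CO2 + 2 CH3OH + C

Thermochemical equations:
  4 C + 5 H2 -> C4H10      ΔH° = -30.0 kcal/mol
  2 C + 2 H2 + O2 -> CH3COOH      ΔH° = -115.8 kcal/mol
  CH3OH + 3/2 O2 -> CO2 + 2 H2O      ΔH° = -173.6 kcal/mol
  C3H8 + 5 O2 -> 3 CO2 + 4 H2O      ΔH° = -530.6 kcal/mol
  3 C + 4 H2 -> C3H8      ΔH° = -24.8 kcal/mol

ΔH° = 23.4 kcal/mol

equation 1: not needed.
equation 2 reversed and × 2: (-2)·(-115.8) = +231.6 kcal/mol
equation 3 reversed and × 2: (-2)·(-173.6) = +347.2 kcal/mol
equation 4 as written: -530.6 kcal/mol
equation 5 as written: -24.8 kcal/mol
Combining the equations, ΔH° = (+231.6) + (+347.2) + (-530.6) + (-24.8) = 23.4 kcal/mol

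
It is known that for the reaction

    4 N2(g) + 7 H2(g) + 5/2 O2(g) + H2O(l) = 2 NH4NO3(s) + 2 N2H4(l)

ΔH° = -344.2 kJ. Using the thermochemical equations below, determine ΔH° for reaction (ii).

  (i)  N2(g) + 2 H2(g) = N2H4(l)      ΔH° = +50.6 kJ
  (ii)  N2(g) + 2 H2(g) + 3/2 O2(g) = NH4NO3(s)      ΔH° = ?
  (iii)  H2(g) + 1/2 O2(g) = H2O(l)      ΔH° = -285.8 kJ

(i) × 2: (2)·(+50.6) = +101.2 kJ
(ii) × 2: contributes 2·x
(iii) reversed: +285.8 kJ
-344.2 = (+101.2) + (+285.8) + 2·x
x = (-344.2 − (+387.0)) / (2) = -365.6 kJ

ΔH° = -365.6 kJ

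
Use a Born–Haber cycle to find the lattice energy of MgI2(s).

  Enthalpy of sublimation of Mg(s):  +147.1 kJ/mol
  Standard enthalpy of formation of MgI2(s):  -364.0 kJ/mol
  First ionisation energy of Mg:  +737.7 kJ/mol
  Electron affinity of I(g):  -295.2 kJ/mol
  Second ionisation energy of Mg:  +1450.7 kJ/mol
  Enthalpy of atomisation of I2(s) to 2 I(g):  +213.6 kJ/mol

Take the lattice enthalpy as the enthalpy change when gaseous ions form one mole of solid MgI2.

ΔHf° = 1·ΔHsub + 1·(ΣIE) + 1·D(I2) + 2·EA + U
-364.0 = 1·(+147.1) + 1·(+2188.4) + 1·(+213.6) + 2·(-295.2) + U
U = -364.0 − (+1958.7) = -2322.7 kJ/mol

U = -2322.7 kJ/mol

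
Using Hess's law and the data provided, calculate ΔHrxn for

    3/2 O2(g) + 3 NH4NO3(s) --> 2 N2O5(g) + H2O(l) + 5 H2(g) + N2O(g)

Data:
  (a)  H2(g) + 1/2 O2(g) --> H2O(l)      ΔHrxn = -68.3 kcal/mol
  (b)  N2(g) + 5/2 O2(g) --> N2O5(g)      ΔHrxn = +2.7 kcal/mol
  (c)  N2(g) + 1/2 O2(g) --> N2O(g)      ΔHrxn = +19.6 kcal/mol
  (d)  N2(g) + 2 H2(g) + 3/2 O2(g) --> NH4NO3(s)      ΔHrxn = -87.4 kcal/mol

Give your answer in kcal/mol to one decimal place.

(a) as written: -68.3 kcal/mol
(b) × 2: (2)·(+2.7) = +5.4 kcal/mol
(c) as written: +19.6 kcal/mol
(d) reversed and × 3: (-3)·(-87.4) = +262.2 kcal/mol
Summing the manipulated equations, ΔHrxn = (1)·(-68.3) + (2)·(+2.7) + (1)·(+19.6) + (-3)·(-87.4) = 218.9 kcal/mol

ΔHrxn = 218.9 kcal/mol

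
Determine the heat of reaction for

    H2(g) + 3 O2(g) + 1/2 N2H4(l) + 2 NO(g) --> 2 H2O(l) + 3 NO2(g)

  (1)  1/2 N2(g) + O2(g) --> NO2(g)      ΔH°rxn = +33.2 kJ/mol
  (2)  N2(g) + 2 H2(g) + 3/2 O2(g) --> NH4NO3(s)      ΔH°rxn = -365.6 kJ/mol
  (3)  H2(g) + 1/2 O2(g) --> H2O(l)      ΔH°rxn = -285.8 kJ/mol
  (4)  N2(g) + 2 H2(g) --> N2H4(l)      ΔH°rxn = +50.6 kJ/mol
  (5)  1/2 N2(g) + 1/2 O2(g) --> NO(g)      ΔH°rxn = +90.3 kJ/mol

(1) × 3: (3)·(+33.2) = +99.6 kJ/mol
(2): not needed.
(3) × 2: (2)·(-285.8) = -571.6 kJ/mol
(4) reversed and × 1/2: (-1/2)·(+50.6) = -25.3 kJ/mol
(5) reversed and × 2: (-2)·(+90.3) = -180.6 kJ/mol
ΔH°rxn = (+99.6) + (-571.6) + (-25.3) + (-180.6) = -677.9 kJ/mol

ΔH°rxn = -677.9 kJ/mol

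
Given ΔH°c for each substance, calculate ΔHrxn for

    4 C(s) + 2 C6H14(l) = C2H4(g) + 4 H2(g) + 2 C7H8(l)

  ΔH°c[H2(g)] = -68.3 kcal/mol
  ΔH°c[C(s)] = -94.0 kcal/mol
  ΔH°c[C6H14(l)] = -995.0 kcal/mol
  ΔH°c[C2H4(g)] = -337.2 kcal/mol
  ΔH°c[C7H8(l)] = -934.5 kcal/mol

ΔHrxn = 113.4 kcal/mol

With combustion enthalpies, reactants minus products:
= [4·(-94.0) + 2·(-995.0)] − [1·(-337.2) + 4·(-68.3) + 2·(-934.5)]
= 113.4 kcal/mol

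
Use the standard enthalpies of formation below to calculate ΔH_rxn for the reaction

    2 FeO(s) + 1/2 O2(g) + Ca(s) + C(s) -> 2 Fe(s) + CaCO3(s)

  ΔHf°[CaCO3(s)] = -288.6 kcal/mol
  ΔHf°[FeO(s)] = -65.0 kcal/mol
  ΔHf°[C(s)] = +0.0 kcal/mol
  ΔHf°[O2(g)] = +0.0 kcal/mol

ΔH_rxn = -158.6 kcal/mol

Products: 2·(+0.0) + 1·(-288.6) = -288.6
Reactants: 2·(-65.0) + 1/2·(+0.0) + 1·(+0.0) + 1·(+0.0) = -130.0
ΔH_rxn = (-288.6) − (-130.0) = -158.6 kcal/mol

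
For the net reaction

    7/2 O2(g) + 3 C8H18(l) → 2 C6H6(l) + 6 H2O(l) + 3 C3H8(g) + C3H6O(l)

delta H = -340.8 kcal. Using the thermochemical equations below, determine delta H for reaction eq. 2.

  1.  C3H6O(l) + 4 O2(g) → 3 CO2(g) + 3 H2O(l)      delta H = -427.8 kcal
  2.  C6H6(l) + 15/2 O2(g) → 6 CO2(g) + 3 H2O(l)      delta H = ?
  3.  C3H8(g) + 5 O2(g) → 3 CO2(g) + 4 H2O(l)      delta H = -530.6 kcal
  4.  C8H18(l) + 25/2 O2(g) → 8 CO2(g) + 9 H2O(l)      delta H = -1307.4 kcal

eq. 1 reversed: +427.8 kcal
eq. 2 reversed and × 2: contributes −2·x
eq. 3 reversed and × 3: (-3)·(-530.6) = +1591.8 kcal
eq. 4 × 3: (3)·(-1307.4) = -3922.2 kcal
-340.8 = (+427.8) + (+1591.8) + (-3922.2) − 2·x
x = (-340.8 − (-1902.6)) / (-2) = -780.9 kcal

delta H = -780.9 kcal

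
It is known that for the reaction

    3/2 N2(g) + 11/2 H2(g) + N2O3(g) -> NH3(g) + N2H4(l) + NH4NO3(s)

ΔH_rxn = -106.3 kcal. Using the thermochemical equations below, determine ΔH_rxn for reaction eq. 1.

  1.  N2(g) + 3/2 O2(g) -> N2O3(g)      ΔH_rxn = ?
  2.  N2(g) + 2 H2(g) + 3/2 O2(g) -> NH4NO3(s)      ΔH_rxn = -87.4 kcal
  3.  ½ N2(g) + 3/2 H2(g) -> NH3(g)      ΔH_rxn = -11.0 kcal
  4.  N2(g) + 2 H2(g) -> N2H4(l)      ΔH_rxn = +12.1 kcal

eq. 1 reversed (reverse to put N2O3(g) on the reactant side): contributes −x
eq. 2 as written (NH4NO3(s) already on the product side): -87.4 kcal
eq. 3 as written (NH3(g) already on the product side): -11.0 kcal
eq. 4 as written (N2H4(l) already on the product side): +12.1 kcal
-106.3 = (-87.4) + (-11.0) + (+12.1) − x
x = (-106.3 − (-86.3)) / (-1) = 20.0 kcal

ΔH_rxn = 20.0 kcal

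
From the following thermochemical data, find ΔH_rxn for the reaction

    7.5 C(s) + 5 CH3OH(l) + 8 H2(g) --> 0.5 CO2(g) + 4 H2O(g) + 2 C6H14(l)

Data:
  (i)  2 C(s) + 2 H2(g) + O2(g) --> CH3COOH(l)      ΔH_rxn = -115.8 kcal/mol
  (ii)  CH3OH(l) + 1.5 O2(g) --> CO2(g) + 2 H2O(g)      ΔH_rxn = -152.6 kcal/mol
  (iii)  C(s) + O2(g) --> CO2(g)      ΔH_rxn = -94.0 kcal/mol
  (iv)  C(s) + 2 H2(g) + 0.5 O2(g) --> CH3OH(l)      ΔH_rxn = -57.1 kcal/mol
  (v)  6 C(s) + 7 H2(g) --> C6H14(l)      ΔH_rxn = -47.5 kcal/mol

ΔH_rxn = -87.9 kcal/mol

(i): not needed.
(ii) × 2: (2)·(-152.6) = -305.2 kcal/mol
(iii) reversed and × 3/2: (-3/2)·(-94.0) = +141.0 kcal/mol
(iv) reversed and × 3: (-3)·(-57.1) = +171.3 kcal/mol
(v) × 2: (2)·(-47.5) = -95.0 kcal/mol
Since enthalpy is a state function, ΔH_rxn = (2)·(-152.6) + (-3/2)·(-94.0) + (-3)·(-57.1) + (2)·(-47.5) = -87.9 kcal/mol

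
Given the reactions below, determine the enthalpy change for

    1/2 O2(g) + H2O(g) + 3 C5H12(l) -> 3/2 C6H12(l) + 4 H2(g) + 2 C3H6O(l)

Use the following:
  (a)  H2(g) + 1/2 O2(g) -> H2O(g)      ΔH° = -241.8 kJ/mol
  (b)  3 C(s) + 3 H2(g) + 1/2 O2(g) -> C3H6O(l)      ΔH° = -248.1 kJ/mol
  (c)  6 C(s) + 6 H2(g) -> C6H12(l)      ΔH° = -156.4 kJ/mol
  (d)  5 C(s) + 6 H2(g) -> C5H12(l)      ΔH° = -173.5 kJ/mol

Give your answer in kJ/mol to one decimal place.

(a) reversed: +241.8 kJ/mol
(b) × 2: (2)·(-248.1) = -496.2 kJ/mol
(c) × 3/2: (3/2)·(-156.4) = -234.6 kJ/mol
(d) reversed and × 3: (-3)·(-173.5) = +520.5 kJ/mol
Since enthalpy is a state function, ΔH° = (-1)·(-241.8) + (2)·(-248.1) + (3/2)·(-156.4) + (-3)·(-173.5) = 31.5 kJ/mol

ΔH° = 31.5 kJ/mol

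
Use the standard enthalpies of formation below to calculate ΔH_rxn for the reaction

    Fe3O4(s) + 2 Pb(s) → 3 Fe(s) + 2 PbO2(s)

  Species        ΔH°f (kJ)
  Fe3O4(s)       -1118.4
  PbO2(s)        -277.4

ΔH_rxn = 563.6 kJ

Products: 3·(+0.0) + 2·(-277.4) = -554.8
Reactants: 1·(-1118.4) + 2·(+0.0) = -1118.4
ΔH_rxn = (-554.8) − (-1118.4) = 563.6 kJ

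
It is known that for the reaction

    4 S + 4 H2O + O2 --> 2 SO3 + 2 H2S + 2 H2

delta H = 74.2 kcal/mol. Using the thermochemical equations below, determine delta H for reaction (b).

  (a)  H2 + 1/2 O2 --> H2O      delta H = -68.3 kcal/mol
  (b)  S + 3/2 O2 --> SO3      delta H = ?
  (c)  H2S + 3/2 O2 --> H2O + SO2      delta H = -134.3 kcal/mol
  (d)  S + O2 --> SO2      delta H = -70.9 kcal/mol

delta H = -94.6 kcal/mol

(a) reversed and × 2 (H2 must end up as a product; ×2 to match 2 H2 in the target): (-2)·(-68.3) = +136.6 kcal/mol
(b) × 2 (×2 to match 2 SO3 in the target): contributes 2·x
(c) reversed and × 2 (H2S must end up as a product; ×2 to match 2 H2S in the target): (-2)·(-134.3) = +268.6 kcal/mol
(d) × 2: (2)·(-70.9) = -141.8 kcal/mol
+74.2 = (+136.6) + (+268.6) + (-141.8) + 2·x
x = (+74.2 − (+263.4)) / (2) = -94.6 kcal/mol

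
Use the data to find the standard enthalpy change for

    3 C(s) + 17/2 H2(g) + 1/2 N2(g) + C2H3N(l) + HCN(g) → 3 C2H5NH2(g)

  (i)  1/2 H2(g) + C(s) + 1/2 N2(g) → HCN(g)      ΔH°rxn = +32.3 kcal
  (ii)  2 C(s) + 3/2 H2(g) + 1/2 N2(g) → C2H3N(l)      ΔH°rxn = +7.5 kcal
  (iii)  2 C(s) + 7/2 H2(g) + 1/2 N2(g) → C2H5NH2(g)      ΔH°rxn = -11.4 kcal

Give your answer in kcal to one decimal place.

(i) reversed: -32.3 kcal
(ii) reversed: -7.5 kcal
(iii) × 3: (3)·(-11.4) = -34.2 kcal
By Hess's law, ΔH°rxn = (-1)·(+32.3) + (-1)·(+7.5) + (3)·(-11.4) = -74.0 kcal

ΔH°rxn = -74.0 kcal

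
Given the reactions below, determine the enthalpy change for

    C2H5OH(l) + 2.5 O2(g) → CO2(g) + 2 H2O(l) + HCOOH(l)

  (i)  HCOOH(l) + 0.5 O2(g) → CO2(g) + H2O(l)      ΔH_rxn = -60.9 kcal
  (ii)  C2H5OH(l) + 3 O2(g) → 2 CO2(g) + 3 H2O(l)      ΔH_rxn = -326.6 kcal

ΔH_rxn = -265.7 kcal

(i) reversed (reverse to put HCOOH(l) on the product side): +60.9 kcal
(ii) as written (C2H5OH(l) already on the reactant side): -326.6 kcal
Combining the equations, ΔH_rxn = (+60.9) + (-326.6) = -265.7 kcal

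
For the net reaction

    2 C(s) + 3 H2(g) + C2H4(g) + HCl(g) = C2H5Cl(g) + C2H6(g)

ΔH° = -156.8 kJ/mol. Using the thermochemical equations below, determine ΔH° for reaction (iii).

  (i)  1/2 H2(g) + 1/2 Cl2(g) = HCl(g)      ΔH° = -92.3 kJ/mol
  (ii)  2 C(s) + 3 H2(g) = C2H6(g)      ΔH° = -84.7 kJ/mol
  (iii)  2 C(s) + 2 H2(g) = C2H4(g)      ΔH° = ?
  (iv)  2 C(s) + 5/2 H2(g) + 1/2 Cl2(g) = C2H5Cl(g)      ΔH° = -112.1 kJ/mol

ΔH° = 52.3 kJ/mol

(i) reversed: +92.3 kJ/mol
(ii) as written: -84.7 kJ/mol
(iii) reversed: contributes −x
(iv) as written: -112.1 kJ/mol
-156.8 = (+92.3) + (-84.7) + (-112.1) − x
x = (-156.8 − (-104.5)) / (-1) = 52.3 kJ/mol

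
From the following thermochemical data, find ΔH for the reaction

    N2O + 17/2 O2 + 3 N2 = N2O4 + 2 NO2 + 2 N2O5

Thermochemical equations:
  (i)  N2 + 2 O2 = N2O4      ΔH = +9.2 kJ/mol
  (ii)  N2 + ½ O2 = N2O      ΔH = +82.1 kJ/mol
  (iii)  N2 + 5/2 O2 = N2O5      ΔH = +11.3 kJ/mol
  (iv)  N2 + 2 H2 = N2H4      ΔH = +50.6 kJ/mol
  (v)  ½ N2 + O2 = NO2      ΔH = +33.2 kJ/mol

ΔH = 16.1 kJ/mol

(i) as written: +9.2 kJ/mol
(ii) reversed: -82.1 kJ/mol
(iii) × 2: (2)·(+11.3) = +22.6 kJ/mol
(iv): not needed.
(v) × 2: (2)·(+33.2) = +66.4 kJ/mol
Since enthalpy is a state function, ΔH = (1)·(+9.2) + (-1)·(+82.1) + (2)·(+11.3) + (2)·(+33.2) = 16.1 kJ/mol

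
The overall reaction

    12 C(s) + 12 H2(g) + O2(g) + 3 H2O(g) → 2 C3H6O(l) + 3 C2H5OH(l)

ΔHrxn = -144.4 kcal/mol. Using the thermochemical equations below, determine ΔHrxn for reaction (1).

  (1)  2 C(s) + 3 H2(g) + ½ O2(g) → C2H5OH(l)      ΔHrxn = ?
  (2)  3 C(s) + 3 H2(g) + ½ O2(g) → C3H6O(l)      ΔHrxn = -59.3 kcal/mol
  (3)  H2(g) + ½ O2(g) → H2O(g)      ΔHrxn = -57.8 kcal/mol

(1) × 3 (scale by 3 for the 3 C2H5OH(l)): contributes 3·x
(2) × 2 (scale by 2 for the 2 C3H6O(l)): (2)·(-59.3) = -118.6 kcal/mol
(3) reversed and × 3 (reverse to put H2O(g) on the reactant side; scale by 3 for the 3 H2O(g)): (-3)·(-57.8) = +173.4 kcal/mol
-144.4 = (-118.6) + (+173.4) + 3·x
x = (-144.4 − (+54.8)) / (3) = -66.4 kcal/mol

ΔHrxn = -66.4 kcal/mol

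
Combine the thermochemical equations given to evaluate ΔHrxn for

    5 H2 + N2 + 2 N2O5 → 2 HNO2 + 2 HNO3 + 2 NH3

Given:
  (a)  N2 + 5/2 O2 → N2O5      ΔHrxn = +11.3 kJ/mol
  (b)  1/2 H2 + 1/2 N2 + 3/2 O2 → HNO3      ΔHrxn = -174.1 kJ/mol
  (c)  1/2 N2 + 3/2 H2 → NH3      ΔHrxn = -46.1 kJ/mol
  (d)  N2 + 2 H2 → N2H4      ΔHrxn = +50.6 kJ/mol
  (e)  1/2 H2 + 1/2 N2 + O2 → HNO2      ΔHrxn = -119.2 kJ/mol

(a) reversed and × 2 (N2O5 must end up as a reactant; scale by 2 for the 2 N2O5): (-2)·(+11.3) = -22.6 kJ/mol
(b) × 2 (×2 to match 2 HNO3 in the target): (2)·(-174.1) = -348.2 kJ/mol
(c) × 2 (scale by 2 for the 2 NH3): (2)·(-46.1) = -92.2 kJ/mol
(d): not needed (N2H4 appears nowhere else).
(e) × 2 (scale by 2 for the 2 HNO2): (2)·(-119.2) = -238.4 kJ/mol
Since enthalpy is a state function, ΔHrxn = (-22.6) + (-348.2) + (-92.2) + (-238.4) = -701.4 kJ/mol

ΔHrxn = -701.4 kJ/mol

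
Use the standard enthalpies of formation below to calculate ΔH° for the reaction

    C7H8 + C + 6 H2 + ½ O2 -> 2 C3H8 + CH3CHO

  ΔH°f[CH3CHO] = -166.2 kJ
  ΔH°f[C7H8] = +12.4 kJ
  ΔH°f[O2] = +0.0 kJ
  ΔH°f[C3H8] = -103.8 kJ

Products: 2·(-103.8) + 1·(-166.2) = -373.8
Reactants: 1·(+12.4) + 1·(+0.0) + 6·(+0.0) + 1/2·(+0.0) = +12.4
ΔH° = (-373.8) − (+12.4) = -386.2 kJ

ΔH° = -386.2 kJ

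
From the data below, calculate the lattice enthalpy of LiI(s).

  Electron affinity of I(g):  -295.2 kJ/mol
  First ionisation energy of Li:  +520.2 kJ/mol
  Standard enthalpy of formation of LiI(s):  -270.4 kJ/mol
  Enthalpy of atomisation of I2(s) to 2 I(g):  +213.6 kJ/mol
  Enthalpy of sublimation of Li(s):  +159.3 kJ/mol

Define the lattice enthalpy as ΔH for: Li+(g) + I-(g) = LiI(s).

U = -761.5 kJ/mol

ΔHf° = 1·ΔHsub + 1·(ΣIE) + 1/2·D(I2) + 1·EA + U
-270.4 = 1·(+159.3) + 1·(+520.2) + 1/2·(+213.6) + 1·(-295.2) + U
U = -270.4 − (+491.1) = -761.5 kJ/mol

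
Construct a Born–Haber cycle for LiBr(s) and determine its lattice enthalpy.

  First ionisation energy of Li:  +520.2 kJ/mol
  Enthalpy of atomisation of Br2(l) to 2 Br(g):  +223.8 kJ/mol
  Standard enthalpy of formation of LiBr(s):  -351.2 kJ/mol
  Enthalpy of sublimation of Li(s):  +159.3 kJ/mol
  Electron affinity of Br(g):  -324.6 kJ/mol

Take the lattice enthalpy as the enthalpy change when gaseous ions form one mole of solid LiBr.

U = -818.0 kJ/mol

ΔHf° = 1·ΔHsub + 1·(ΣIE) + 1/2·D(Br2) + 1·EA + U
-351.2 = 1·(+159.3) + 1·(+520.2) + 1/2·(+223.8) + 1·(-324.6) + U
U = -351.2 − (+466.8) = -818.0 kJ/mol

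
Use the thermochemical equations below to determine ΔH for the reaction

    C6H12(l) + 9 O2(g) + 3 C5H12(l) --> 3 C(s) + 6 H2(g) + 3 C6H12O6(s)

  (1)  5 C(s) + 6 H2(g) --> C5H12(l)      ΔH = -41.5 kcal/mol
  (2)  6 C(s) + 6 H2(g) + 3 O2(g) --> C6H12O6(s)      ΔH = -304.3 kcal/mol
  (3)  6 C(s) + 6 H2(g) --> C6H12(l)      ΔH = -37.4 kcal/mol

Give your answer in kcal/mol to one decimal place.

ΔH = -751.0 kcal/mol

(1) reversed and × 3: (-3)·(-41.5) = +124.5 kcal/mol
(2) × 3: (3)·(-304.3) = -912.9 kcal/mol
(3) reversed: +37.4 kcal/mol
ΔH = (-3)·(-41.5) + (3)·(-304.3) + (-1)·(-37.4) = -751.0 kcal/mol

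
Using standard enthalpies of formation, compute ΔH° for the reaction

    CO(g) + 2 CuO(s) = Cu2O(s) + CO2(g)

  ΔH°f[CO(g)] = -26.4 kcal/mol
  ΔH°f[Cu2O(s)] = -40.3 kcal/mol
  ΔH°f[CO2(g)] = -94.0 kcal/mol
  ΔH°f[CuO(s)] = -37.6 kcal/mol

ΔH° = -32.7 kcal/mol

Products: 1·(-40.3) + 1·(-94.0) = -134.3
Reactants: 1·(-26.4) + 2·(-37.6) = -101.6
ΔH° = (-134.3) − (-101.6) = -32.7 kcal/mol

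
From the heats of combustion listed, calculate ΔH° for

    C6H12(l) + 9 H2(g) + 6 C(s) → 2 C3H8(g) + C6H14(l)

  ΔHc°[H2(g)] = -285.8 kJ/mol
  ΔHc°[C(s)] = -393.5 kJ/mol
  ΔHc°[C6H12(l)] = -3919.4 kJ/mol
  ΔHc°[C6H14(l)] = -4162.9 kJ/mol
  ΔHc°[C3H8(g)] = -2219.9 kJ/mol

ΔH° = -249.9 kJ/mol

With combustion enthalpies, reactants minus products:
= [1·(-3919.4) + 9·(-285.8) + 6·(-393.5)] − [2·(-2219.9) + 1·(-4162.9)]
= -249.9 kJ/mol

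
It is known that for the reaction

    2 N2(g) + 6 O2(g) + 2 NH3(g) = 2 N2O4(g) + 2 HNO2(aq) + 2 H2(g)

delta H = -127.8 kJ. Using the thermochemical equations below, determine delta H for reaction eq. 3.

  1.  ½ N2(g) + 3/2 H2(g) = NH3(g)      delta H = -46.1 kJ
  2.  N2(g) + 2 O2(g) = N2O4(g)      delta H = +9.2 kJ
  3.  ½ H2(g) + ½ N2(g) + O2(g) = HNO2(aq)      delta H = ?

eq. 1 reversed and × 2 (NH3(g) must end up as a reactant; scale by 2 for the 2 NH3(g)): (-2)·(-46.1) = +92.2 kJ
eq. 2 × 2 (×2 to match 2 N2O4(g) in the target): (2)·(+9.2) = +18.4 kJ
eq. 3 × 2 (scale by 2 for the 2 HNO2(aq)): contributes 2·x
-127.8 = (+92.2) + (+18.4) + 2·x
x = (-127.8 − (+110.6)) / (2) = -119.2 kJ

delta H = -119.2 kJ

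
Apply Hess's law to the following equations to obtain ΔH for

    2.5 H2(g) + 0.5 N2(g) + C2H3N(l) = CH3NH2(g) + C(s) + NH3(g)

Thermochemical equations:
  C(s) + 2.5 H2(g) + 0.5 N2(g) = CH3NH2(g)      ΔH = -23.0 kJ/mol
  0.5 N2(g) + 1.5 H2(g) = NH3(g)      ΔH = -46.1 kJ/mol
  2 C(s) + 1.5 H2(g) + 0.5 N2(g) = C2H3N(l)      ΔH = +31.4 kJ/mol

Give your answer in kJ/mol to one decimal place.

ΔH = -100.5 kJ/mol

equation 1 as written: -23.0 kJ/mol
equation 2 as written: -46.1 kJ/mol
equation 3 reversed: -31.4 kJ/mol
ΔH = (1)·(-23.0) + (1)·(-46.1) + (-1)·(+31.4) = -100.5 kJ/mol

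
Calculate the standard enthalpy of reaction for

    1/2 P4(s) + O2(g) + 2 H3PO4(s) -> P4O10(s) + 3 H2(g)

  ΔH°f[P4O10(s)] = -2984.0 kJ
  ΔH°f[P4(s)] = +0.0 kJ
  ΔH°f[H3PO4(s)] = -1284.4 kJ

ΔHrxn = -415.2 kJ

ΔH°rxn = Σ nΔHf°(products) − Σ nΔHf°(reactants).
Products: 1·(-2984.0) + 3·(+0.0) = -2984.0
Reactants: 1/2·(+0.0) + 1·(+0.0) + 2·(-1284.4) = -2568.8
ΔHrxn = (-2984.0) − (-2568.8) = -415.2 kJ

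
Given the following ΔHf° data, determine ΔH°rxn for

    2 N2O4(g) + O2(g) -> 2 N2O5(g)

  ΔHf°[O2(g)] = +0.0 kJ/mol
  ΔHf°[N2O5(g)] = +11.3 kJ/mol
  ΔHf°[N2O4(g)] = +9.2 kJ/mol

ΔH°rxn = 4.2 kJ/mol

Products: 2·(+11.3) = +22.6
Reactants: 2·(+9.2) + 1·(+0.0) = +18.4
ΔH°rxn = (+22.6) − (+18.4) = 4.2 kJ/mol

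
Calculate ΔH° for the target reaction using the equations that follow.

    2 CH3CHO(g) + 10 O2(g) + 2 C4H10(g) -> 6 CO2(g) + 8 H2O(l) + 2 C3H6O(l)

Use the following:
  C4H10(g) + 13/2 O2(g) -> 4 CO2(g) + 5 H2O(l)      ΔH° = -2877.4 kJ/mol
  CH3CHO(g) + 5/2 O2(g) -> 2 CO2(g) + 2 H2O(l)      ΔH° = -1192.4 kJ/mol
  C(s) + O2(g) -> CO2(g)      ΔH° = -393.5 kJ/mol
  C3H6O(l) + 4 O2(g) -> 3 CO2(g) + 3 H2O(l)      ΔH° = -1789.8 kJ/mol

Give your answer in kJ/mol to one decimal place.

ΔH° = -4560.0 kJ/mol

equation 1 × 2: (2)·(-2877.4) = -5754.8 kJ/mol
equation 2 × 2: (2)·(-1192.4) = -2384.8 kJ/mol
equation 3: not needed.
equation 4 reversed and × 2: (-2)·(-1789.8) = +3579.6 kJ/mol
Since enthalpy is a state function, ΔH° = (-5754.8) + (-2384.8) + (+3579.6) = -4560.0 kJ/mol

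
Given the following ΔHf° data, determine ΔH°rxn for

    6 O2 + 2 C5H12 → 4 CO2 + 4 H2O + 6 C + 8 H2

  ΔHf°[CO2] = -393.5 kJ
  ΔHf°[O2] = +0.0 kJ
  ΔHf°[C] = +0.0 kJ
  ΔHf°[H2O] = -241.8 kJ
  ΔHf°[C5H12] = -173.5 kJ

ΔH°rxn = -2194.2 kJ

Products: 4·(-393.5) + 4·(-241.8) + 6·(+0.0) + 8·(+0.0) = -2541.2
Reactants: 6·(+0.0) + 2·(-173.5) = -347.0
ΔH°rxn = (-2541.2) − (-347.0) = -2194.2 kJ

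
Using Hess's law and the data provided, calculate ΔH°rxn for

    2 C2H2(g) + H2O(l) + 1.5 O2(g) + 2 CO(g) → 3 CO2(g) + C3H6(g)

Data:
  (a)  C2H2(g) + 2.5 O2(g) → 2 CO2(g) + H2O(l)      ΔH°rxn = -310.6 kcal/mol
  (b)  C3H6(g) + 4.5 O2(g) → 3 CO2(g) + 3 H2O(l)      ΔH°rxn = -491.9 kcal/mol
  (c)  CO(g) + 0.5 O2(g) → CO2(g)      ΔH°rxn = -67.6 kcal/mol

ΔH°rxn = -264.5 kcal/mol

(a) × 2: (2)·(-310.6) = -621.2 kcal/mol
(b) reversed: +491.9 kcal/mol
(c) × 2: (2)·(-67.6) = -135.2 kcal/mol
ΔH°rxn = (-621.2) + (+491.9) + (-135.2) = -264.5 kcal/mol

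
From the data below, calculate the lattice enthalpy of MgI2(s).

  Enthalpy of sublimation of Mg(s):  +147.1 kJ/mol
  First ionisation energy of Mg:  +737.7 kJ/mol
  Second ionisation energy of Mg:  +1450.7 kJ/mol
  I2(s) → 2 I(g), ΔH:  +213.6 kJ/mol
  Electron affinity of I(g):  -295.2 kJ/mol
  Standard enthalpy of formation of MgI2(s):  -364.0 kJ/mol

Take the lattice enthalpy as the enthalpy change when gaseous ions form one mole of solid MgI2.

ΔHf° = 1·ΔHsub + 1·(ΣIE) + 1·D(I2) + 2·EA + U
-364.0 = 1·(+147.1) + 1·(+2188.4) + 1·(+213.6) + 2·(-295.2) + U
U = -364.0 − (+1958.7) = -2322.7 kJ/mol

U = -2322.7 kJ/mol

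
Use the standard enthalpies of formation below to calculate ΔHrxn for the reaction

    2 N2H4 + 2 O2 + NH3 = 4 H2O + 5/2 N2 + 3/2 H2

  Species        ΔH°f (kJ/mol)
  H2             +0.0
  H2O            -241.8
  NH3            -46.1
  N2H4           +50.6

ΔHrxn = -1022.3 kJ/mol

Products: 4·(-241.8) + 5/2·(+0.0) + 3/2·(+0.0) = -967.2
Reactants: 2·(+50.6) + 2·(+0.0) + 1·(-46.1) = +55.1
ΔHrxn = (-967.2) − (+55.1) = -1022.3 kJ/mol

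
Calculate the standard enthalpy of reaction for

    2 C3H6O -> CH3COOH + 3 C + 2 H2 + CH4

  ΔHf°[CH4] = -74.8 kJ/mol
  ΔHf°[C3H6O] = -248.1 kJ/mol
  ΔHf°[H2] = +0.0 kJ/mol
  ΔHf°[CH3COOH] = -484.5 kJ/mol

ΔHrxn = -63.1 kJ/mol

ΔH°rxn = Σ nΔHf°(products) − Σ nΔHf°(reactants).
Products: 1·(-484.5) + 3·(+0.0) + 2·(+0.0) + 1·(-74.8) = -559.3
Reactants: 2·(-248.1) = -496.2
ΔHrxn = (-559.3) − (-496.2) = -63.1 kJ/mol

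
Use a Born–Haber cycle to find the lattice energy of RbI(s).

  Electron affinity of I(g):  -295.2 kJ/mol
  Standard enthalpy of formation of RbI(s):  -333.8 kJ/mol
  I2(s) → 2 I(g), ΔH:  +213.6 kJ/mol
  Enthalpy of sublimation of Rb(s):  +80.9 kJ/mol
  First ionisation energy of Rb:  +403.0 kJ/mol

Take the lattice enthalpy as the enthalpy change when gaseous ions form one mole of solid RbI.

U = -629.3 kJ/mol

ΔHf° = 1·ΔHsub + 1·(ΣIE) + 1/2·D(I2) + 1·EA + U
-333.8 = 1·(+80.9) + 1·(+403.0) + 1/2·(+213.6) + 1·(-295.2) + U
U = -333.8 − (+295.5) = -629.3 kJ/mol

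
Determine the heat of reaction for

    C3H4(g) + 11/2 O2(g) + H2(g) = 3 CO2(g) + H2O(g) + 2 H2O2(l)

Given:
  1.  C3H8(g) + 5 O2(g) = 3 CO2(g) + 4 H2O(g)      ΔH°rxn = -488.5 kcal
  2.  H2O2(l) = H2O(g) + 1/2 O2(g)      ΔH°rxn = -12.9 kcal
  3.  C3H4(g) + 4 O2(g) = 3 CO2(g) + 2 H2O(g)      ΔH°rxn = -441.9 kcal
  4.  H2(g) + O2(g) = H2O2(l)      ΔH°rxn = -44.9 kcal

ΔH°rxn = -473.9 kcal

eq. 1: not needed (C3H8(g) appears nowhere else).
eq. 2 reversed: +12.9 kcal
eq. 3 as written (C3H4(g) already on the reactant side): -441.9 kcal
eq. 4 as written (H2(g) already on the reactant side): -44.9 kcal
ΔH°rxn = (-1)·(-12.9) + (1)·(-441.9) + (1)·(-44.9) = -473.9 kcal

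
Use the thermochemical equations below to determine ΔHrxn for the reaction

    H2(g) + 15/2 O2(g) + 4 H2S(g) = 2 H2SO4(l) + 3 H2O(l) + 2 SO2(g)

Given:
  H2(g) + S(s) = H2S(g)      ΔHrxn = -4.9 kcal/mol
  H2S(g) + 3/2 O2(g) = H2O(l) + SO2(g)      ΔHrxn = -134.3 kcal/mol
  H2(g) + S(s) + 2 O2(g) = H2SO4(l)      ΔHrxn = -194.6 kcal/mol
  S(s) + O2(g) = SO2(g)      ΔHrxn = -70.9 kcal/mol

equation 1 reversed: +4.9 kcal/mol
equation 2 × 3 (×3 to match 3 H2O(l) in the target): (3)·(-134.3) = -402.9 kcal/mol
equation 3 × 2 (scale by 2 for the 2 H2SO4(l)): (2)·(-194.6) = -389.2 kcal/mol
equation 4 reversed: +70.9 kcal/mol
ΔHrxn = (-1)·(-4.9) + (3)·(-134.3) + (2)·(-194.6) + (-1)·(-70.9) = -716.3 kcal/mol

ΔHrxn = -716.3 kcal/mol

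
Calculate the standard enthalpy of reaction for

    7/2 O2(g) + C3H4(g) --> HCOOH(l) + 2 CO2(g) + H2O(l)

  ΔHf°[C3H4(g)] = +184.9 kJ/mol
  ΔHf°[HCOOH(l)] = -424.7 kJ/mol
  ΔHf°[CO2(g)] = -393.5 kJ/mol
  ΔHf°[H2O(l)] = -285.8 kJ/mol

ΔH_rxn = -1682.4 kJ/mol

Products: 1·(-424.7) + 2·(-393.5) + 1·(-285.8) = -1497.5
Reactants: 7/2·(+0.0) + 1·(+184.9) = +184.9
ΔH_rxn = (-1497.5) − (+184.9) = -1682.4 kJ/mol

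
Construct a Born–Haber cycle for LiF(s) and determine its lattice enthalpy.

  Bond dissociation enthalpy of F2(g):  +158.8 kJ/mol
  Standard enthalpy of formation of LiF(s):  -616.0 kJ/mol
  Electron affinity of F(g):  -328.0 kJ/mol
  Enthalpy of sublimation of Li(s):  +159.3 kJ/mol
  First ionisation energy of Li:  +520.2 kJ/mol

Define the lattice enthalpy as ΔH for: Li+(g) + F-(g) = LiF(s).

ΔHf° = 1·ΔHsub + 1·(ΣIE) + 1/2·D(F2) + 1·EA + U
-616.0 = 1·(+159.3) + 1·(+520.2) + 1/2·(+158.8) + 1·(-328.0) + U
U = -616.0 − (+430.9) = -1046.9 kJ/mol

U = -1046.9 kJ/mol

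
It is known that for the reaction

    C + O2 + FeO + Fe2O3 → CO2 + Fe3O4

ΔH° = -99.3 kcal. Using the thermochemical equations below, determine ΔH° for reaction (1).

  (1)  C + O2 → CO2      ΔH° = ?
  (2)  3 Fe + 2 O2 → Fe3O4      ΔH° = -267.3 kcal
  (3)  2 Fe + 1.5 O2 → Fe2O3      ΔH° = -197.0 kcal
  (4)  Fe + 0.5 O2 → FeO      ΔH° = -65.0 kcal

ΔH° = -94.0 kcal

(1) as written (CO2 already on the product side): contributes x
(2) as written (Fe3O4 already on the product side): -267.3 kcal
(3) reversed (reverse to put Fe2O3 on the reactant side): +197.0 kcal
(4) reversed (reverse to put FeO on the reactant side): +65.0 kcal
-99.3 = (-267.3) + (+197.0) + (+65.0) + x
x = (-99.3 − (-5.3)) / (1) = -94.0 kcal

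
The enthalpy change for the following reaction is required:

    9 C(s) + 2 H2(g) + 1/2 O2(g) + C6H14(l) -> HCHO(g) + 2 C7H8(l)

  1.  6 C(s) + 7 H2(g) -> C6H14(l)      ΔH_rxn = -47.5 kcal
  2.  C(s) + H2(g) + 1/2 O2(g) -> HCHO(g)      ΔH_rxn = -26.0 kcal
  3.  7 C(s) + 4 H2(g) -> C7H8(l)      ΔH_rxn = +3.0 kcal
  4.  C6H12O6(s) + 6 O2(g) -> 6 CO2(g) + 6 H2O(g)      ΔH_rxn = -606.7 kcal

ΔH_rxn = 27.5 kcal

eq. 1 reversed (reverse to put C6H14(l) on the reactant side): +47.5 kcal
eq. 2 as written (HCHO(g) already on the product side): -26.0 kcal
eq. 3 × 2 (×2 to match 2 C7H8(l) in the target): (2)·(+3.0) = +6.0 kcal
eq. 4: not needed (CO2(g) appears nowhere else).
Combining the equations, ΔH_rxn = (-1)·(-47.5) + (1)·(-26.0) + (2)·(+3.0) = 27.5 kcal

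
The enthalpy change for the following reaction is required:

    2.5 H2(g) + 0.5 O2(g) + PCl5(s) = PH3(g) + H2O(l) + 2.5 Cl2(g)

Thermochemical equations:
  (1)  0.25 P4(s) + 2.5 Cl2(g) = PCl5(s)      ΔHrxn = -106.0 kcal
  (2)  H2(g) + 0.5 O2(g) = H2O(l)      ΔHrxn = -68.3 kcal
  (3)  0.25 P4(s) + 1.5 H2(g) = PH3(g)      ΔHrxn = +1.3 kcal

ΔHrxn = 39.0 kcal

(1) reversed (PCl5(s) must end up as a reactant): +106.0 kcal
(2) as written (H2O(l) already on the product side): -68.3 kcal
(3) as written (PH3(g) already on the product side): +1.3 kcal
ΔHrxn = (+106.0) + (-68.3) + (+1.3) = 39.0 kcal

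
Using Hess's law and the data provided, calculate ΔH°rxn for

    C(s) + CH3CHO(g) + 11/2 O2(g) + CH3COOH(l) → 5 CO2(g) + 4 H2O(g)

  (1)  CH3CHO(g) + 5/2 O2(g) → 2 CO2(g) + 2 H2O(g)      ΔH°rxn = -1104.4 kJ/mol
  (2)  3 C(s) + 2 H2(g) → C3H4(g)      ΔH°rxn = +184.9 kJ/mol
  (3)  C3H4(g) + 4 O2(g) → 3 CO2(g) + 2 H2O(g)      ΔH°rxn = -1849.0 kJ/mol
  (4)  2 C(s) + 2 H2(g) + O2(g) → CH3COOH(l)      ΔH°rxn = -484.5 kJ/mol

ΔH°rxn = -2284.0 kJ/mol

(1) as written (CH3CHO(g) already on the reactant side): -1104.4 kJ/mol
(2) as written: +184.9 kJ/mol
(3) as written: -1849.0 kJ/mol
(4) reversed (CH3COOH(l) must end up as a reactant): +484.5 kJ/mol
By Hess's law, ΔH°rxn = (-1104.4) + (+184.9) + (-1849.0) + (+484.5) = -2284.0 kJ/mol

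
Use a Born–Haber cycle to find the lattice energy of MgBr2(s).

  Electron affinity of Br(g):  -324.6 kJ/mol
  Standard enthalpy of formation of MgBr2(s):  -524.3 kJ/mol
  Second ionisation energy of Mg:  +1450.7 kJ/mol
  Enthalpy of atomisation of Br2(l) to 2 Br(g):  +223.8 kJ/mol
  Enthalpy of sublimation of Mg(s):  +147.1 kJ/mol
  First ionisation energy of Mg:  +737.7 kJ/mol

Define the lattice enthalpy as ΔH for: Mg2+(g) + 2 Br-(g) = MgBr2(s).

U = -2434.4 kJ/mol

ΔHf° = 1·ΔHsub + 1·(ΣIE) + 1·D(Br2) + 2·EA + U
-524.3 = 1·(+147.1) + 1·(+2188.4) + 1·(+223.8) + 2·(-324.6) + U
U = -524.3 − (+1910.1) = -2434.4 kJ/mol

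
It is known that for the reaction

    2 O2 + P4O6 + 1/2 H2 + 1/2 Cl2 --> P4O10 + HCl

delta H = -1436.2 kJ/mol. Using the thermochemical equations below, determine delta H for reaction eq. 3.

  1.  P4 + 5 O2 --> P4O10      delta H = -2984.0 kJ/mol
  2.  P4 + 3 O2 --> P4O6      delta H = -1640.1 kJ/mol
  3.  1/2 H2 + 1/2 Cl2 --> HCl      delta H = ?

eq. 1 as written: -2984.0 kJ/mol
eq. 2 reversed: +1640.1 kJ/mol
eq. 3 as written: contributes x
-1436.2 = (-2984.0) + (+1640.1) + x
x = (-1436.2 − (-1343.9)) / (1) = -92.3 kJ/mol

delta H = -92.3 kJ/mol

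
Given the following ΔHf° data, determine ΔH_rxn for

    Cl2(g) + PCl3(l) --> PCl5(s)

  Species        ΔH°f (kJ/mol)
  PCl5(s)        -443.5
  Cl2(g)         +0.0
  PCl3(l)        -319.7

ΔH°rxn = Σ nΔHf°(products) − Σ nΔHf°(reactants).
Products: 1·(-443.5) = -443.5
Reactants: 1·(+0.0) + 1·(-319.7) = -319.7
ΔH_rxn = (-443.5) − (-319.7) = -123.8 kJ/mol

ΔH_rxn = -123.8 kJ/mol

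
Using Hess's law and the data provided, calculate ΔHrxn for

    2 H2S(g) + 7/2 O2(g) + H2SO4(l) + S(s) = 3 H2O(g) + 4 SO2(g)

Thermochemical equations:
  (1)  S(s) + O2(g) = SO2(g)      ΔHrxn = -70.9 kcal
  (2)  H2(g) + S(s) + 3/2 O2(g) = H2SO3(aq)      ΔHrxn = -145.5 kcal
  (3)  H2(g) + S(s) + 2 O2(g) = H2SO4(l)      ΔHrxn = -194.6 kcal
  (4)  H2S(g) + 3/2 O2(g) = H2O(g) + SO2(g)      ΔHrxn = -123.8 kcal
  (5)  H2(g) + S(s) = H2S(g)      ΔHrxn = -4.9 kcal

(1) as written: -70.9 kcal
(2): not needed (H2SO3(aq) appears nowhere else).
(3) reversed (H2SO4(l) must end up as a reactant): +194.6 kcal
(4) × 3 (scale by 3 for the 3 H2O(g)): (3)·(-123.8) = -371.4 kcal
(5) as written: -4.9 kcal
Combining the equations, ΔHrxn = (-70.9) + (+194.6) + (-371.4) + (-4.9) = -252.6 kcal

ΔHrxn = -252.6 kcal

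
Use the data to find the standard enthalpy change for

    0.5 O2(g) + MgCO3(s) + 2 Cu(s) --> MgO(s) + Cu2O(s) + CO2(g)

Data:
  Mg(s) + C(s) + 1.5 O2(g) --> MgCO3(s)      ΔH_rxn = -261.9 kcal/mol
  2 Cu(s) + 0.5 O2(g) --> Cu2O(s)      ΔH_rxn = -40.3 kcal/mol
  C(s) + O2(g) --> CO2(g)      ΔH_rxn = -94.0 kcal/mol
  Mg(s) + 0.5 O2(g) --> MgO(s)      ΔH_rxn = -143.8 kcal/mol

ΔH_rxn = -16.2 kcal/mol

equation 1 reversed (MgCO3(s) must end up as a reactant): +261.9 kcal/mol
equation 2 as written (Cu2O(s) already on the product side): -40.3 kcal/mol
equation 3 as written (CO2(g) already on the product side): -94.0 kcal/mol
equation 4 as written (MgO(s) already on the product side): -143.8 kcal/mol
By Hess's law, ΔH_rxn = (+261.9) + (-40.3) + (-94.0) + (-143.8) = -16.2 kcal/mol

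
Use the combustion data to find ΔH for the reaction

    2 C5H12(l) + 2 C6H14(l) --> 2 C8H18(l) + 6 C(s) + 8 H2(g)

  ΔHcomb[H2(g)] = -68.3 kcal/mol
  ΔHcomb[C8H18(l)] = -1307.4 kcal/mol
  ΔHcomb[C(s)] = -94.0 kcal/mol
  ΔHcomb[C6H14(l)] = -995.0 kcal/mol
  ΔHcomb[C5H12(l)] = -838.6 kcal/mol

ΔH = 58.0 kcal/mol

With combustion enthalpies, reactants minus products:
= [2·(-838.6) + 2·(-995.0)] − [2·(-1307.4) + 6·(-94.0) + 8·(-68.3)]
= 58.0 kcal/mol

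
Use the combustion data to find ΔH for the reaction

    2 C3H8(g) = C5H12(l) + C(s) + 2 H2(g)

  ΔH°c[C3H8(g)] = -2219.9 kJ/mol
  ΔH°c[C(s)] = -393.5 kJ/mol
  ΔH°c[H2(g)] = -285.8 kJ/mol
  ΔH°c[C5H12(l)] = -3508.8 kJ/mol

Using ΔH = Σ nΔHc°(reactants) − Σ nΔHc°(products):
= [2·(-2219.9)] − [1·(-3508.8) + 1·(-393.5) + 2·(-285.8)]
= 34.1 kJ/mol

ΔH = 34.1 kJ/mol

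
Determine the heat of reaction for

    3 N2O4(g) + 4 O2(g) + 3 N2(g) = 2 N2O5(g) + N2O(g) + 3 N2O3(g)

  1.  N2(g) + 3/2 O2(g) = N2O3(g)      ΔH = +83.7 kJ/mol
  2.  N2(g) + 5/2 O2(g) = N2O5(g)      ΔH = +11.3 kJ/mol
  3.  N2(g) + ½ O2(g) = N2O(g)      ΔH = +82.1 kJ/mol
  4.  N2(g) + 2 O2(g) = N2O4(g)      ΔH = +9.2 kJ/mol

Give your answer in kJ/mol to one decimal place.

ΔH = 328.2 kJ/mol

eq. 1 × 3: (3)·(+83.7) = +251.1 kJ/mol
eq. 2 × 2: (2)·(+11.3) = +22.6 kJ/mol
eq. 3 as written: +82.1 kJ/mol
eq. 4 reversed and × 3: (-3)·(+9.2) = -27.6 kJ/mol
Since enthalpy is a state function, ΔH = (+251.1) + (+22.6) + (+82.1) + (-27.6) = 328.2 kJ/mol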